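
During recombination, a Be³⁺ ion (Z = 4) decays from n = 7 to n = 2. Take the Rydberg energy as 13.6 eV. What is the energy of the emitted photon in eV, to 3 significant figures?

The Bohr energies scale as Z², so for Z = 4: E_n = −217.6/n² eV.
E_7 = −217.6/49 = −4.441 eV and E_2 = −217.6/4 = −54.40 eV.
The photon energy is |E_7 − E_2| = 50.0 eV.

50.0 eV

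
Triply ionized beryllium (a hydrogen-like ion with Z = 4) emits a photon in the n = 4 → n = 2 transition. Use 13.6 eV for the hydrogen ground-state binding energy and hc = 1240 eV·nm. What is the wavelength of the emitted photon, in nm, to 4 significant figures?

30.39 nm

For Z = 4 the level energies scale as Z², so the effective Rydberg energy is 13.6 × 16 = 217.6 eV.
ΔE = 217.6 × (1/2² − 1/4²) = 217.6 × 0.1875 = 40.80 eV.
λ = hc/ΔE = 1240 / 40.80 = 30.39 nm.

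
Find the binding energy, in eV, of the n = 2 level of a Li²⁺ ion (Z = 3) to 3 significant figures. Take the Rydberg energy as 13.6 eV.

E_n = −13.6 Z²/n² = −122.4/n² eV for Z = 3.
E_2 = −122.4/4 = −30.6 eV, so ionization (to E = 0) requires 30.6 eV.

30.6 eV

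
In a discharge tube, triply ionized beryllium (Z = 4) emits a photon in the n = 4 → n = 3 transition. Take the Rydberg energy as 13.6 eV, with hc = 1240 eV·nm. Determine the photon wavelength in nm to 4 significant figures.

For Z = 4 the level energies scale as Z², so the effective Rydberg energy is 13.6 × 16 = 217.6 eV.
ΔE = 217.6 × (1/3² − 1/4²) = 217.6 × 0.04861 = 10.58 eV.
λ = hc/ΔE = 1240 / 10.58 = 117.2 nm.

117.2 nm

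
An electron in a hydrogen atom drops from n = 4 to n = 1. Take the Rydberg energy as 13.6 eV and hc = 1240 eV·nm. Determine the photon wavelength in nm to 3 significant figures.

ΔE = 13.60 × (1/1² − 1/4²) = 13.60 × 0.9375 = 12.75 eV.
λ = hc/ΔE = 1240 / 12.75 = 97.3 nm.

97.3 nm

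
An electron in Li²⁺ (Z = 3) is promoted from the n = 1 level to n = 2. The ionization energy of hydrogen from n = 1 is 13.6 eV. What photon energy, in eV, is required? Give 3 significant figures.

91.8 eV

The Bohr energies scale as Z², so for Z = 3: E_n = −122.4/n² eV.
E_2 = −122.4/4 = −30.60 eV and E_1 = −122.4/1 = −122.4 eV.
The photon energy is |E_2 − E_1| = 91.8 eV.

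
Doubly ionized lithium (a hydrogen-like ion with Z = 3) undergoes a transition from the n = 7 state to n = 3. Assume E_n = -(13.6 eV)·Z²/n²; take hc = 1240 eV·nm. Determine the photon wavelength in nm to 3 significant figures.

112 nm

For Z = 3 the level energies scale as Z², so the effective Rydberg energy is 13.6 × 9 = 122.4 eV.
ΔE = 122.4 × (1/3² − 1/7²) = 122.4 × 0.09070 = 11.10 eV.
λ = hc/ΔE = 1240 / 11.10 = 112 nm.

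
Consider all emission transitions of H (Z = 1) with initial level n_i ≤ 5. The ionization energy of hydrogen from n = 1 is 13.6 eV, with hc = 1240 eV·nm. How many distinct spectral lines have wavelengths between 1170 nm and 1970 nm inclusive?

2

Enumerate all n_i → n_f pairs with 1 ≤ n_f < n_i ≤ 5 and compute λ = 1240 / [13.6·1·(1/n_f² − 1/n_i²)].
Lines falling in [1170, 1970] nm: 5→3 (1282 nm), 4→3 (1876 nm).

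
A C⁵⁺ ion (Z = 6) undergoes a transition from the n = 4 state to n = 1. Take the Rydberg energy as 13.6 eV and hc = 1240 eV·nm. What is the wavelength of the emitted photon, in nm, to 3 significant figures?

For Z = 6 the level energies scale as Z², so the effective Rydberg energy is 13.6 × 36 = 489.6 eV.
ΔE = 489.6 × (1/1² − 1/4²) = 489.6 × 0.9375 = 459.0 eV.
λ = hc/ΔE = 1240 / 459.0 = 2.70 nm.

2.70 nm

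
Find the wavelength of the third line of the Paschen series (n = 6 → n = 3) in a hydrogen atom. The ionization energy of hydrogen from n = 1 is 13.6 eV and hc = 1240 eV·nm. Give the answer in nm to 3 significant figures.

1090 nm

The Paschen series terminates on n_f = 3; the third line has n_i = 3+3 = 6.
ΔE = 13.60 × (1/3² − 1/6²) = 1.133 eV.
λ = 1240 / 1.133 = 1090 nm.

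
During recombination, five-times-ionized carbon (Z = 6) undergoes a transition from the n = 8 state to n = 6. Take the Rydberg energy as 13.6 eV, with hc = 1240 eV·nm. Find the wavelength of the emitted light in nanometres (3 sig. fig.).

For Z = 6 the level energies scale as Z², so the effective Rydberg energy is 13.6 × 36 = 489.6 eV.
ΔE = 489.6 × (1/6² − 1/8²) = 489.6 × 0.01215 = 5.950 eV.
λ = hc/ΔE = 1240 / 5.950 = 208 nm.

208 nm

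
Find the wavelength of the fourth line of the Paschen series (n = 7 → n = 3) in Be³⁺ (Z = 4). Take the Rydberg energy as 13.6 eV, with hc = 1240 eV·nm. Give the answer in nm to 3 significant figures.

The Paschen series terminates on n_f = 3; the fourth line has n_i = 3+4 = 7.
ΔE = 217.6 × (1/3² − 1/7²) = 19.74 eV.
λ = 1240 / 19.74 = 62.8 nm.

62.8 nm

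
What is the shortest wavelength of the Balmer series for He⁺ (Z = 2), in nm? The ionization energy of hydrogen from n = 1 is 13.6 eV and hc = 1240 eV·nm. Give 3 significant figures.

91.2 nm

The Balmer series has lower level n_f = 2; the series limit corresponds to n_i → ∞.
ΔE_max = 13.6 × 4 / 2² = 13.60 eV.
λ_min = 1240 / 13.60 = 91.2 nm.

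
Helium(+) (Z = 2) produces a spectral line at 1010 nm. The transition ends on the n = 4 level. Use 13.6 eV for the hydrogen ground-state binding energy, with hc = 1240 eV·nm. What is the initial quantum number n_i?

The photon energy is ΔE = hc/λ = 1240 / 1010 = 1.228 eV.
With Z = 2, ΔE = 54.40 × (1/n_f² − 1/n_i²), so 1/n_f² − 1/n_i² = 0.02257.
With n_f = 4: 1/n_i² = 1/16 − 0.02257 = 0.03993, so n_i ≈ 5.00.

n_i = 5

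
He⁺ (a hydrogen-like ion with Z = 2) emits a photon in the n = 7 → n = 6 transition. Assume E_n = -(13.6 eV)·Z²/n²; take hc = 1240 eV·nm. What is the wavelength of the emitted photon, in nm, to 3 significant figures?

3090 nm

For Z = 2 the level energies scale as Z², so the effective Rydberg energy is 13.6 × 4 = 54.40 eV.
ΔE = 54.40 × (1/6² − 1/7²) = 54.40 × 0.007370 = 0.4009 eV.
λ = hc/ΔE = 1240 / 0.4009 = 3090 nm.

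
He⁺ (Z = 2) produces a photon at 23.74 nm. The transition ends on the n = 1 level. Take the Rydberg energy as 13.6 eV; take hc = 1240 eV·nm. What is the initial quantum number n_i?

The photon energy is ΔE = hc/λ = 1240 / 23.74 = 52.23 eV.
With Z = 2, ΔE = 54.40 × (1/n_f² − 1/n_i²), so 1/n_f² − 1/n_i² = 0.9602.
With n_f = 1: 1/n_i² = 1/1 − 0.9602 = 0.03984, so n_i ≈ 5.01.

n_i = 5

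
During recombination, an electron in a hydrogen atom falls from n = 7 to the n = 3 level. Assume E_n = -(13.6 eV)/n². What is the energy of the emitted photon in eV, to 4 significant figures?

E_7 = −13.60/49 = −0.2776 eV and E_3 = −13.60/9 = −1.511 eV.
The photon energy is |E_7 − E_3| = 1.234 eV.

1.234 eV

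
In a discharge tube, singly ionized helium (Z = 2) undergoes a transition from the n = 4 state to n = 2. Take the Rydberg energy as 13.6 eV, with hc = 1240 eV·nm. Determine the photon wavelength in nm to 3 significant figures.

122 nm

For Z = 2 the level energies scale as Z², so the effective Rydberg energy is 13.6 × 4 = 54.40 eV.
ΔE = 54.40 × (1/2² − 1/4²) = 54.40 × 0.1875 = 10.20 eV.
λ = hc/ΔE = 1240 / 10.20 = 122 nm.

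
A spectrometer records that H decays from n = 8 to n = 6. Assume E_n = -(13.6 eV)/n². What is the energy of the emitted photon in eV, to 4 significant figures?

0.1653 eV

E_8 = −13.60/64 = −0.2125 eV and E_6 = −13.60/36 = −0.3778 eV.
The photon energy is |E_8 − E_6| = 0.1653 eV.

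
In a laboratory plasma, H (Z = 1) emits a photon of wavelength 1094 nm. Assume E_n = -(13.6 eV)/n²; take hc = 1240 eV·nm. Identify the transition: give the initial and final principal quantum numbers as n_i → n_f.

The photon energy is ΔE = hc/λ = 1240 / 1094 = 1.133 eV.
With Z = 1, ΔE = 13.60 × (1/n_f² − 1/n_i²), so 1/n_f² − 1/n_i² = 0.08334.
Trying n_f = 3 gives 1/n_i² = 0.02777, i.e. n_i ≈ 6; this pair matches.

n_i = 6, n_f = 3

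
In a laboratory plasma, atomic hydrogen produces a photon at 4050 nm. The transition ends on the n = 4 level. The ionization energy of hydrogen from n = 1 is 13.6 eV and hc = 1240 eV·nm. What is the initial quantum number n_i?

The photon energy is ΔE = hc/λ = 1240 / 4050 = 0.3062 eV.
With Z = 1, ΔE = 13.60 × (1/n_f² − 1/n_i²), so 1/n_f² − 1/n_i² = 0.02251.
With n_f = 4: 1/n_i² = 1/16 − 0.02251 = 0.03999, so n_i ≈ 5.00.

n_i = 5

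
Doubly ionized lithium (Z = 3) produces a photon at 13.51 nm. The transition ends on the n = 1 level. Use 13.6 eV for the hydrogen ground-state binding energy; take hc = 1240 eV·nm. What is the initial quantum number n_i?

n_i = 2

The photon energy is ΔE = hc/λ = 1240 / 13.51 = 91.78 eV.
With Z = 3, ΔE = 122.4 × (1/n_f² − 1/n_i²), so 1/n_f² − 1/n_i² = 0.7499.
With n_f = 1: 1/n_i² = 1/1 − 0.7499 = 0.2501, so n_i ≈ 2.00.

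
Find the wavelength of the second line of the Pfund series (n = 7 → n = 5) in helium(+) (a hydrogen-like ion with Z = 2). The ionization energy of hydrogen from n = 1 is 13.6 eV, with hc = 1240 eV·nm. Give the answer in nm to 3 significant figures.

1160 nm

The Pfund series terminates on n_f = 5; the second line has n_i = 5+2 = 7.
ΔE = 54.40 × (1/5² − 1/7²) = 1.066 eV.
λ = 1240 / 1.066 = 1160 nm.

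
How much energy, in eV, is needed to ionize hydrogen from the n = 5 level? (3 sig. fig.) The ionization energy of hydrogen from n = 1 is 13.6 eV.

0.544 eV

E_5 = −13.60/25 = −0.544 eV, so ionization (to E = 0) requires 0.544 eV.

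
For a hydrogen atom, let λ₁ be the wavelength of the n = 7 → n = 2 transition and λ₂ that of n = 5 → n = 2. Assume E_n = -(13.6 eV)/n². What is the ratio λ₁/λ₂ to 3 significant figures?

0.915

λ ∝ 1/ΔE ∝ 1/(1/n_f² − 1/n_i²), and the Z² and hc factors cancel in the ratio.
λ₁/λ₂ = (1/2² − 1/5²)/(1/2² − 1/7²) = 0.2100/0.2296 = 0.915.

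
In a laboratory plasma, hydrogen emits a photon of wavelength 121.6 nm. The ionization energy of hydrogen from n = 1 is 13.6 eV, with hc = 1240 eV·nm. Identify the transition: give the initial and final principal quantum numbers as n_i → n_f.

n_i = 2, n_f = 1

The photon energy is ΔE = hc/λ = 1240 / 121.6 = 10.20 eV.
With Z = 1, ΔE = 13.60 × (1/n_f² − 1/n_i²), so 1/n_f² − 1/n_i² = 0.7498.
Trying n_f = 1 gives 1/n_i² = 0.2502, i.e. n_i ≈ 2; this pair matches.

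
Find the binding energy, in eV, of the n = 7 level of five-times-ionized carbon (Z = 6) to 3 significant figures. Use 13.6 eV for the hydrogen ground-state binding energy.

E_n = −13.6 Z²/n² = −489.6/n² eV for Z = 6.
E_7 = −489.6/49 = −9.99 eV, so ionization (to E = 0) requires 9.99 eV.

9.99 eV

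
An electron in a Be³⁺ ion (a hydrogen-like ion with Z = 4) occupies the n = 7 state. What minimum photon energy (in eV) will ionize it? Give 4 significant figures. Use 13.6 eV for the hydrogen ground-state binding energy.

4.441 eV

E_n = −13.6 Z²/n² = −217.6/n² eV for Z = 4.
E_7 = −217.6/49 = −4.441 eV, so ionization (to E = 0) requires 4.441 eV.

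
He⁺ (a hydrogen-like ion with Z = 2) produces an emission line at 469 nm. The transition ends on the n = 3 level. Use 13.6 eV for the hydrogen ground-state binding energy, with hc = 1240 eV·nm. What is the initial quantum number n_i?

n_i = 4

The photon energy is ΔE = hc/λ = 1240 / 469 = 2.644 eV.
With Z = 2, ΔE = 54.40 × (1/n_f² − 1/n_i²), so 1/n_f² − 1/n_i² = 0.04860.
With n_f = 3: 1/n_i² = 1/9 − 0.04860 = 0.06251, so n_i ≈ 4.00.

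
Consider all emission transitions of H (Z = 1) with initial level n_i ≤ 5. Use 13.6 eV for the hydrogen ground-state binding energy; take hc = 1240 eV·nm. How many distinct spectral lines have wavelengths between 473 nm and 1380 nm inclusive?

3

Enumerate all n_i → n_f pairs with 1 ≤ n_f < n_i ≤ 5 and compute λ = 1240 / [13.6·1·(1/n_f² − 1/n_i²)].
Lines falling in [473, 1380] nm: 4→2 (486.3 nm), 3→2 (656.5 nm), 5→3 (1282 nm).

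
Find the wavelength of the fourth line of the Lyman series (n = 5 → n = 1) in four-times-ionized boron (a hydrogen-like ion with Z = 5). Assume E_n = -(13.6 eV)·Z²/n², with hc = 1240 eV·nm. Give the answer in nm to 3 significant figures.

The Lyman series terminates on n_f = 1; the fourth line has n_i = 1+4 = 5.
ΔE = 340.0 × (1/1² − 1/5²) = 326.4 eV.
λ = 1240 / 326.4 = 3.80 nm.

3.80 nm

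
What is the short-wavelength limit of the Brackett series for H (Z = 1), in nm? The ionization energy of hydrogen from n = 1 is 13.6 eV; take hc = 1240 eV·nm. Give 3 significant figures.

The Brackett series has lower level n_f = 4; the series limit corresponds to n_i → ∞.
ΔE_max = 13.6 × 1 / 4² = 0.8500 eV.
λ_min = 1240 / 0.8500 = 1460 nm.

1460 nm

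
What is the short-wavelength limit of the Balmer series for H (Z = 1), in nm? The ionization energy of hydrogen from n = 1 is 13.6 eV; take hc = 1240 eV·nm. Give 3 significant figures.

The Balmer series has lower level n_f = 2; the series limit corresponds to n_i → ∞.
ΔE_max = 13.6 × 1 / 2² = 3.400 eV.
λ_min = 1240 / 3.400 = 365 nm.

365 nm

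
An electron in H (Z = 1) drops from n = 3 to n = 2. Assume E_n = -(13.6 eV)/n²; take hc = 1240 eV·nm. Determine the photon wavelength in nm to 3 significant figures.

656 nm

ΔE = 13.60 × (1/2² − 1/3²) = 13.60 × 0.1389 = 1.889 eV.
λ = hc/ΔE = 1240 / 1.889 = 656 nm.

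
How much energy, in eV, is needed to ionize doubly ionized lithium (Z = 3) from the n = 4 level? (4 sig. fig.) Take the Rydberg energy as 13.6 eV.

E_n = −13.6 Z²/n² = −122.4/n² eV for Z = 3.
E_4 = −122.4/16 = −7.650 eV, so ionization (to E = 0) requires 7.650 eV.

7.650 eV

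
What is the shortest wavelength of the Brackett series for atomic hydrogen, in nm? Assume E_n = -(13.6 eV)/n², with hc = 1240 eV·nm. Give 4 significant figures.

The Brackett series has lower level n_f = 4; the series limit corresponds to n_i → ∞.
ΔE_max = 13.6 × 1 / 4² = 0.8500 eV.
λ_min = 1240 / 0.8500 = 1459 nm.

1459 nm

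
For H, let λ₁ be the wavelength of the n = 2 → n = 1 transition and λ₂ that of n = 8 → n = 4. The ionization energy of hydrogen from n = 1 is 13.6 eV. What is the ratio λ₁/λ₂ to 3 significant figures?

λ ∝ 1/ΔE ∝ 1/(1/n_f² − 1/n_i²), and the Z² and hc factors cancel in the ratio.
λ₁/λ₂ = (1/4² − 1/8²)/(1/1² − 1/2²) = 0.04688/0.7500 = 0.0625.

0.0625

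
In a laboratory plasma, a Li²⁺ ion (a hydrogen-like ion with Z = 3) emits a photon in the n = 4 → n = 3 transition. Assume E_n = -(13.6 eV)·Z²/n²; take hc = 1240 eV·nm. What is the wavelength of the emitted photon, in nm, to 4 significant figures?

208.4 nm

For Z = 3 the level energies scale as Z², so the effective Rydberg energy is 13.6 × 9 = 122.4 eV.
ΔE = 122.4 × (1/3² − 1/4²) = 122.4 × 0.04861 = 5.950 eV.
λ = hc/ΔE = 1240 / 5.950 = 208.4 nm.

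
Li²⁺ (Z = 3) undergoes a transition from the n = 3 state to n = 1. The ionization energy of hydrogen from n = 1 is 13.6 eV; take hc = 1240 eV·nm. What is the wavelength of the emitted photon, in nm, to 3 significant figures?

11.4 nm

For Z = 3 the level energies scale as Z², so the effective Rydberg energy is 13.6 × 9 = 122.4 eV.
ΔE = 122.4 × (1/1² − 1/3²) = 122.4 × 0.8889 = 108.8 eV.
λ = hc/ΔE = 1240 / 108.8 = 11.4 nm.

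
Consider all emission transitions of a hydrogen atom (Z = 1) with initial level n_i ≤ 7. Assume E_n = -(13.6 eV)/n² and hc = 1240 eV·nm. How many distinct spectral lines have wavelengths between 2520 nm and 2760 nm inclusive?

1

Enumerate all n_i → n_f pairs with 1 ≤ n_f < n_i ≤ 7 and compute λ = 1240 / [13.6·1·(1/n_f² − 1/n_i²)].
Lines falling in [2520, 2760] nm: 6→4 (2626 nm).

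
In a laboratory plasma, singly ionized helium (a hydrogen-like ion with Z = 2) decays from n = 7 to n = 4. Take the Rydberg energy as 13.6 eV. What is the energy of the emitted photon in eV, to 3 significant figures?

The Bohr energies scale as Z², so for Z = 2: E_n = −54.40/n² eV.
E_7 = −54.40/49 = −1.110 eV and E_4 = −54.40/16 = −3.400 eV.
The photon energy is |E_7 − E_4| = 2.29 eV.

2.29 eV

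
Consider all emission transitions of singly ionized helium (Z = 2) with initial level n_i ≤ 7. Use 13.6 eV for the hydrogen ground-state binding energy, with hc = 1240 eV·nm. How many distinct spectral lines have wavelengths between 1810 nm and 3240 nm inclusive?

2

Enumerate all n_i → n_f pairs with 1 ≤ n_f < n_i ≤ 7 and compute λ = 1240 / [13.6·4·(1/n_f² − 1/n_i²)].
Lines falling in [1810, 3240] nm: 6→5 (1865 nm), 7→6 (3093 nm).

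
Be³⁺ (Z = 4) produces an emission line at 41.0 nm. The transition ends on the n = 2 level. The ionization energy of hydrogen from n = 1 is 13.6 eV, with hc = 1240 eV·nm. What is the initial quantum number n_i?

The photon energy is ΔE = hc/λ = 1240 / 41.0 = 30.24 eV.
With Z = 4, ΔE = 217.6 × (1/n_f² − 1/n_i²), so 1/n_f² − 1/n_i² = 0.1390.
With n_f = 2: 1/n_i² = 1/4 − 0.1390 = 0.1110, so n_i ≈ 3.00.

n_i = 3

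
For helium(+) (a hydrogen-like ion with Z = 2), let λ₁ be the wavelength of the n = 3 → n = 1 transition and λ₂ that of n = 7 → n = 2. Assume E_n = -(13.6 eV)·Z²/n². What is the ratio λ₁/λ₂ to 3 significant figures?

0.258

λ ∝ 1/ΔE ∝ 1/(1/n_f² − 1/n_i²), and the Z² and hc factors cancel in the ratio.
λ₁/λ₂ = (1/2² − 1/7²)/(1/1² − 1/3²) = 0.2296/0.8889 = 0.258.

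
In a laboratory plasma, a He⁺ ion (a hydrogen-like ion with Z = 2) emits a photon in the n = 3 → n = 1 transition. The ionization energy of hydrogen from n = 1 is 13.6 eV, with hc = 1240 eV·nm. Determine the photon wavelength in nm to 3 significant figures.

25.6 nm

For Z = 2 the level energies scale as Z², so the effective Rydberg energy is 13.6 × 4 = 54.40 eV.
ΔE = 54.40 × (1/1² − 1/3²) = 54.40 × 0.8889 = 48.36 eV.
λ = hc/ΔE = 1240 / 48.36 = 25.6 nm.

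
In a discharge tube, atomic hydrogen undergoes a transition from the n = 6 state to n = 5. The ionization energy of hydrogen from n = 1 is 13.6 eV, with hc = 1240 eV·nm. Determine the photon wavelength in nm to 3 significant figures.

7460 nm

ΔE = 13.60 × (1/5² − 1/6²) = 13.60 × 0.01222 = 0.1662 eV.
λ = hc/ΔE = 1240 / 0.1662 = 7460 nm.
This line belongs to the Pfund series.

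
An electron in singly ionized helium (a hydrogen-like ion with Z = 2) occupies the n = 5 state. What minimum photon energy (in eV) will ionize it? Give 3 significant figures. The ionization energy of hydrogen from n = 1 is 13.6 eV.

2.18 eV

E_n = −13.6 Z²/n² = −54.40/n² eV for Z = 2.
E_5 = −54.40/25 = −2.18 eV, so ionization (to E = 0) requires 2.18 eV.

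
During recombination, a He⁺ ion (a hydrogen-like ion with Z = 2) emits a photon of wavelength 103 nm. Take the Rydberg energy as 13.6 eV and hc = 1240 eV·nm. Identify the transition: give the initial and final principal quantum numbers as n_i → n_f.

n_i = 6, n_f = 2

The photon energy is ΔE = hc/λ = 1240 / 103 = 12.04 eV.
With Z = 2, ΔE = 54.40 × (1/n_f² − 1/n_i²), so 1/n_f² − 1/n_i² = 0.2213.
Trying n_f = 2 gives 1/n_i² = 0.02870, i.e. n_i ≈ 6; this pair matches.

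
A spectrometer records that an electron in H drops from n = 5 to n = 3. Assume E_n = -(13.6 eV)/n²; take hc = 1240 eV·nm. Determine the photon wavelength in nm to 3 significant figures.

ΔE = 13.60 × (1/3² − 1/5²) = 13.60 × 0.07111 = 0.9671 eV.
λ = hc/ΔE = 1240 / 0.9671 = 1280 nm.
This line belongs to the Paschen series.

1280 nm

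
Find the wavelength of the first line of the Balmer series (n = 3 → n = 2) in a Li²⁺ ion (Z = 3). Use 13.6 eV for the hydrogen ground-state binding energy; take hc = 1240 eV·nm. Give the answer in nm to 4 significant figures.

72.94 nm

The Balmer series terminates on n_f = 2; the first line has n_i = 2+1 = 3.
ΔE = 122.4 × (1/2² − 1/3²) = 17.00 eV.
λ = 1240 / 17.00 = 72.94 nm.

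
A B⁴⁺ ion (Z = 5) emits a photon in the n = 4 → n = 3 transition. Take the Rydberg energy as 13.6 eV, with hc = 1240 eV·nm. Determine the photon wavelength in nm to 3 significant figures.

For Z = 5 the level energies scale as Z², so the effective Rydberg energy is 13.6 × 25 = 340.0 eV.
ΔE = 340.0 × (1/3² − 1/4²) = 340.0 × 0.04861 = 16.53 eV.
λ = hc/ΔE = 1240 / 16.53 = 75.0 nm.

75.0 nm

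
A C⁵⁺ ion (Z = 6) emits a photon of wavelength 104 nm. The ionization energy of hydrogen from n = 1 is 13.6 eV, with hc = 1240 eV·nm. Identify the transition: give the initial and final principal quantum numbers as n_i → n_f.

n_i = 8, n_f = 5

The photon energy is ΔE = hc/λ = 1240 / 104 = 11.92 eV.
With Z = 6, ΔE = 489.6 × (1/n_f² − 1/n_i²), so 1/n_f² − 1/n_i² = 0.02435.
Trying n_f = 5 gives 1/n_i² = 0.01565, i.e. n_i ≈ 8; this pair matches.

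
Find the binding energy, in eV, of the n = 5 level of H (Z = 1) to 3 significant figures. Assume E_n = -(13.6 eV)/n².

0.544 eV

E_5 = −13.60/25 = −0.544 eV, so ionization (to E = 0) requires 0.544 eV.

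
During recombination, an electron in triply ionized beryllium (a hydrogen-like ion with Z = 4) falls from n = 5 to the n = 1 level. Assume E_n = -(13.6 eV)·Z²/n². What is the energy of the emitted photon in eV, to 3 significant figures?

The Bohr energies scale as Z², so for Z = 4: E_n = −217.6/n² eV.
E_5 = −217.6/25 = −8.704 eV and E_1 = −217.6/1 = −217.6 eV.
The photon energy is |E_5 − E_1| = 209 eV.

209 eV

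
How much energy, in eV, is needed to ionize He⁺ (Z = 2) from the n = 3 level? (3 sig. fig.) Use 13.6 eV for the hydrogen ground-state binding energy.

6.04 eV

E_n = −13.6 Z²/n² = −54.40/n² eV for Z = 2.
E_3 = −54.40/9 = −6.04 eV, so ionization (to E = 0) requires 6.04 eV.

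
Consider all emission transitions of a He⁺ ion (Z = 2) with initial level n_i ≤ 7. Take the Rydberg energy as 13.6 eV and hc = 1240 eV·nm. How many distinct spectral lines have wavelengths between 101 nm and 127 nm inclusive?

3

Enumerate all n_i → n_f pairs with 1 ≤ n_f < n_i ≤ 7 and compute λ = 1240 / [13.6·4·(1/n_f² − 1/n_i²)].
Lines falling in [101, 127] nm: 6→2 (102.6 nm), 5→2 (108.5 nm), 4→2 (121.6 nm).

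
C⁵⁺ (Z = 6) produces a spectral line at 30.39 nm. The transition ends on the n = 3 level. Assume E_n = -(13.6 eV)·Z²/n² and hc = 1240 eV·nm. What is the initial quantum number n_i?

The photon energy is ΔE = hc/λ = 1240 / 30.39 = 40.80 eV.
With Z = 6, ΔE = 489.6 × (1/n_f² − 1/n_i²), so 1/n_f² − 1/n_i² = 0.08334.
With n_f = 3: 1/n_i² = 1/9 − 0.08334 = 0.02777, so n_i ≈ 6.00.

n_i = 6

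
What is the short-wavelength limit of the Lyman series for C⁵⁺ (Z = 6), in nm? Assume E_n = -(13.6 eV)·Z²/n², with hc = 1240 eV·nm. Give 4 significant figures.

The Lyman series has lower level n_f = 1; the series limit corresponds to n_i → ∞.
ΔE_max = 13.6 × 36 / 1² = 489.6 eV.
λ_min = 1240 / 489.6 = 2.533 nm.

2.533 nm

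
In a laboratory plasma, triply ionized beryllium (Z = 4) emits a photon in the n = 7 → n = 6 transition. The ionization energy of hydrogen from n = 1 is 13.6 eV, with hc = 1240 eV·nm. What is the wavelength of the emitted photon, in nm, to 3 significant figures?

773 nm

For Z = 4 the level energies scale as Z², so the effective Rydberg energy is 13.6 × 16 = 217.6 eV.
ΔE = 217.6 × (1/6² − 1/7²) = 217.6 × 0.007370 = 1.604 eV.
λ = hc/ΔE = 1240 / 1.604 = 773 nm.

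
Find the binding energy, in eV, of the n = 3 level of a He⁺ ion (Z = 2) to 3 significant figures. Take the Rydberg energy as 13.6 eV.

E_n = −13.6 Z²/n² = −54.40/n² eV for Z = 2.
E_3 = −54.40/9 = −6.04 eV, so ionization (to E = 0) requires 6.04 eV.

6.04 eV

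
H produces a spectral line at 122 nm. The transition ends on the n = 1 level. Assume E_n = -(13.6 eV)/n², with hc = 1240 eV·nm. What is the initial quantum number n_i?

The photon energy is ΔE = hc/λ = 1240 / 122 = 10.16 eV.
With Z = 1, ΔE = 13.60 × (1/n_f² − 1/n_i²), so 1/n_f² − 1/n_i² = 0.7473.
With n_f = 1: 1/n_i² = 1/1 − 0.7473 = 0.2527, so n_i ≈ 1.99.

n_i = 2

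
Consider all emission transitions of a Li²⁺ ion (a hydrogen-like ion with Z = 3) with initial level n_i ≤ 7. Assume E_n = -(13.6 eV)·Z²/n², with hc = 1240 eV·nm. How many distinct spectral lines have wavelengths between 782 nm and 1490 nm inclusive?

Enumerate all n_i → n_f pairs with 1 ≤ n_f < n_i ≤ 7 and compute λ = 1240 / [13.6·9·(1/n_f² − 1/n_i²)].
Lines falling in [782, 1490] nm: 6→5 (828.9 nm), 7→6 (1375 nm).

2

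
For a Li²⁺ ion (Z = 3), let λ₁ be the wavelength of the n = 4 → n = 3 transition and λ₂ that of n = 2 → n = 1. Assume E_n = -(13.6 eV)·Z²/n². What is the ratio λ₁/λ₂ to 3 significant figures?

15.4

λ ∝ 1/ΔE ∝ 1/(1/n_f² − 1/n_i²), and the Z² and hc factors cancel in the ratio.
λ₁/λ₂ = (1/1² − 1/2²)/(1/3² − 1/4²) = 0.7500/0.04861 = 15.4.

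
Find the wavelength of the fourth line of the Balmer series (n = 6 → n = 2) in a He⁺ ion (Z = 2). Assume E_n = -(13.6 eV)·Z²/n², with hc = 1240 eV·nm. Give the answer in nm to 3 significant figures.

103 nm

The Balmer series terminates on n_f = 2; the fourth line has n_i = 2+4 = 6.
ΔE = 54.40 × (1/2² − 1/6²) = 12.09 eV.
λ = 1240 / 12.09 = 103 nm.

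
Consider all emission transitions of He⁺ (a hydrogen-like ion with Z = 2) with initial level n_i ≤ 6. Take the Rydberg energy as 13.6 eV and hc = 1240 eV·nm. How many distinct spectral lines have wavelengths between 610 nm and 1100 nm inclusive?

2

Enumerate all n_i → n_f pairs with 1 ≤ n_f < n_i ≤ 6 and compute λ = 1240 / [13.6·4·(1/n_f² − 1/n_i²)].
Lines falling in [610, 1100] nm: 6→4 (656.5 nm), 5→4 (1013 nm).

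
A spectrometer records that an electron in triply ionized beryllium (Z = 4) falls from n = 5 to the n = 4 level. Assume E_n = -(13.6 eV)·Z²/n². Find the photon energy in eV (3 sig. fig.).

4.90 eV

The Bohr energies scale as Z², so for Z = 4: E_n = −217.6/n² eV.
E_5 = −217.6/25 = −8.704 eV and E_4 = −217.6/16 = −13.60 eV.
The photon energy is |E_5 − E_4| = 4.90 eV.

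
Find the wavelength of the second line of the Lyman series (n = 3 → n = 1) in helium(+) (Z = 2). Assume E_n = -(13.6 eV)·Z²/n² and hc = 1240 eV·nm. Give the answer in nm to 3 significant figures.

25.6 nm

The Lyman series terminates on n_f = 1; the second line has n_i = 1+2 = 3.
ΔE = 54.40 × (1/1² − 1/3²) = 48.36 eV.
λ = 1240 / 48.36 = 25.6 nm.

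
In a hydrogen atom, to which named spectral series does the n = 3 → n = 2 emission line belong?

The series is set by the lower level: n_f = 2 is the Balmer series.

Balmer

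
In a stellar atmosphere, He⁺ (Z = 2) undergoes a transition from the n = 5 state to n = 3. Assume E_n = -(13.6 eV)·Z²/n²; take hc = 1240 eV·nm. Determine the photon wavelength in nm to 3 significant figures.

For Z = 2 the level energies scale as Z², so the effective Rydberg energy is 13.6 × 4 = 54.40 eV.
ΔE = 54.40 × (1/3² − 1/5²) = 54.40 × 0.07111 = 3.868 eV.
λ = hc/ΔE = 1240 / 3.868 = 321 nm.

321 nm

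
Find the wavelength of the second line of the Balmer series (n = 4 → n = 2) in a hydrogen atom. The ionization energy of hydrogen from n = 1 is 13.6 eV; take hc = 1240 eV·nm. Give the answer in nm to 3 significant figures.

486 nm

The Balmer series terminates on n_f = 2; the second line has n_i = 2+2 = 4.
ΔE = 13.60 × (1/2² − 1/4²) = 2.550 eV.
λ = 1240 / 2.550 = 486 nm.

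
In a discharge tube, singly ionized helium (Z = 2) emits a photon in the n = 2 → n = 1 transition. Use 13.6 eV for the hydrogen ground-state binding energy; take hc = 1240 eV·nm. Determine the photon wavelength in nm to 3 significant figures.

For Z = 2 the level energies scale as Z², so the effective Rydberg energy is 13.6 × 4 = 54.40 eV.
ΔE = 54.40 × (1/1² − 1/2²) = 54.40 × 0.7500 = 40.80 eV.
λ = hc/ΔE = 1240 / 40.80 = 30.4 nm.

30.4 nm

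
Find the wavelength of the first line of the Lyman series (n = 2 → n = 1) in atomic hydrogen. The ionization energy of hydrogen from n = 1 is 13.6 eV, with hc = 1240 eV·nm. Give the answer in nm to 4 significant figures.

The Lyman series terminates on n_f = 1; the first line has n_i = 1+1 = 2.
ΔE = 13.60 × (1/1² − 1/2²) = 10.20 eV.
λ = 1240 / 10.20 = 121.6 nm.

121.6 nm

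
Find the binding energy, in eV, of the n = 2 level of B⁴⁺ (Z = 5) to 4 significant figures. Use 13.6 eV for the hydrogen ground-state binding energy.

85.00 eV

E_n = −13.6 Z²/n² = −340.0/n² eV for Z = 5.
E_2 = −340.0/4 = −85.00 eV, so ionization (to E = 0) requires 85.00 eV.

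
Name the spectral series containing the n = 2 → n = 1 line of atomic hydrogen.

Lyman

The series is set by the lower level: n_f = 1 is the Lyman series.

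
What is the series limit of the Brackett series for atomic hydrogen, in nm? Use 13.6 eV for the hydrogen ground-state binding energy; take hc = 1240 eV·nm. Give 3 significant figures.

1460 nm

The Brackett series has lower level n_f = 4; the series limit corresponds to n_i → ∞.
ΔE_max = 13.6 × 1 / 4² = 0.8500 eV.
λ_min = 1240 / 0.8500 = 1460 nm.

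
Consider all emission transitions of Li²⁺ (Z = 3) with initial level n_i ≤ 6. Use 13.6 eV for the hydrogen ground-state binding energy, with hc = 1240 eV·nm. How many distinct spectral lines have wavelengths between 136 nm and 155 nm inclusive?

1

Enumerate all n_i → n_f pairs with 1 ≤ n_f < n_i ≤ 6 and compute λ = 1240 / [13.6·9·(1/n_f² − 1/n_i²)].
Lines falling in [136, 155] nm: 5→3 (142.5 nm).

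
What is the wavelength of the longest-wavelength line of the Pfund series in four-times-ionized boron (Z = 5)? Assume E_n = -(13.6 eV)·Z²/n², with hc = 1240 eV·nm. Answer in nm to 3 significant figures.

The Pfund series terminates on n_f = 5; the first line has n_i = 5+1 = 6.
ΔE = 340.0 × (1/5² − 1/6²) = 4.156 eV.
λ = 1240 / 4.156 = 298 nm.

298 nm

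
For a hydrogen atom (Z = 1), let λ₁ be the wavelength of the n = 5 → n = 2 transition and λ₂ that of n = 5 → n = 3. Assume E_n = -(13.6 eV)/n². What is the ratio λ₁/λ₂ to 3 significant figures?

λ ∝ 1/ΔE ∝ 1/(1/n_f² − 1/n_i²), and the Z² and hc factors cancel in the ratio.
λ₁/λ₂ = (1/3² − 1/5²)/(1/2² − 1/5²) = 0.07111/0.2100 = 0.339.

0.339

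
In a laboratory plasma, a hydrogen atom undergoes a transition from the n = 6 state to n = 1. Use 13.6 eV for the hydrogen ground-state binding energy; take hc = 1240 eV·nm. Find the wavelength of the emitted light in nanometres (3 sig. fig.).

93.8 nm

ΔE = 13.60 × (1/1² − 1/6²) = 13.60 × 0.9722 = 13.22 eV.
λ = hc/ΔE = 1240 / 13.22 = 93.8 nm.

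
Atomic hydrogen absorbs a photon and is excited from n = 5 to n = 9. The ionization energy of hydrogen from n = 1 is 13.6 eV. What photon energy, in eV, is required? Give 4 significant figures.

0.3761 eV

E_9 = −13.60/81 = −0.1679 eV and E_5 = −13.60/25 = −0.5440 eV.
The photon energy is |E_9 − E_5| = 0.3761 eV.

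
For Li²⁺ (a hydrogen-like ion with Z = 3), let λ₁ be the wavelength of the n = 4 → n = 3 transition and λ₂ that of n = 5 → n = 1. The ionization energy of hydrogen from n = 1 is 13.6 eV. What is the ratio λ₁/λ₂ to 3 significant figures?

19.7

λ ∝ 1/ΔE ∝ 1/(1/n_f² − 1/n_i²), and the Z² and hc factors cancel in the ratio.
λ₁/λ₂ = (1/1² − 1/5²)/(1/3² − 1/4²) = 0.9600/0.04861 = 19.7.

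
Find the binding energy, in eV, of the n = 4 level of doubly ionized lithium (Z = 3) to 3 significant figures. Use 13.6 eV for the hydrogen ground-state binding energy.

E_n = −13.6 Z²/n² = −122.4/n² eV for Z = 3.
E_4 = −122.4/16 = −7.65 eV, so ionization (to E = 0) requires 7.65 eV.

7.65 eV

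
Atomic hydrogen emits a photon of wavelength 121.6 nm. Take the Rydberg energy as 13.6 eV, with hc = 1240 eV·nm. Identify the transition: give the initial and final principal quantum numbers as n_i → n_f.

The photon energy is ΔE = hc/λ = 1240 / 121.6 = 10.20 eV.
With Z = 1, ΔE = 13.60 × (1/n_f² − 1/n_i²), so 1/n_f² − 1/n_i² = 0.7498.
Trying n_f = 1 gives 1/n_i² = 0.2502, i.e. n_i ≈ 2; this pair matches.

n_i = 2, n_f = 1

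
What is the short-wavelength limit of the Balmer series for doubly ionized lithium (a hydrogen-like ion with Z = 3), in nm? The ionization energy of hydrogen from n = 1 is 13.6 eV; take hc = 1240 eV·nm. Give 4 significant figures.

40.52 nm

The Balmer series has lower level n_f = 2; the series limit corresponds to n_i → ∞.
ΔE_max = 13.6 × 9 / 2² = 30.60 eV.
λ_min = 1240 / 30.60 = 40.52 nm.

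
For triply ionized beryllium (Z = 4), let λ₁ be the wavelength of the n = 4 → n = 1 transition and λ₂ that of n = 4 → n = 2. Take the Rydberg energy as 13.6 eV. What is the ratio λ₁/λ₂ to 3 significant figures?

0.200

λ ∝ 1/ΔE ∝ 1/(1/n_f² − 1/n_i²), and the Z² and hc factors cancel in the ratio.
λ₁/λ₂ = (1/2² − 1/4²)/(1/1² − 1/4²) = 0.1875/0.9375 = 0.200.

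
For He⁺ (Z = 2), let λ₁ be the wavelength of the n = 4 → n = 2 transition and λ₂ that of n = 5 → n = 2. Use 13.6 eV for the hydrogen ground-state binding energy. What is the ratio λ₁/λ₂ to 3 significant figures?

λ ∝ 1/ΔE ∝ 1/(1/n_f² − 1/n_i²), and the Z² and hc factors cancel in the ratio.
λ₁/λ₂ = (1/2² − 1/5²)/(1/2² − 1/4²) = 0.2100/0.1875 = 1.12.

1.12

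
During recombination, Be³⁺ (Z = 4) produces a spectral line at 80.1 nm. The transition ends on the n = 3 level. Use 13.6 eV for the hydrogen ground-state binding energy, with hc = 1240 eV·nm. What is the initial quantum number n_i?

n_i = 5

The photon energy is ΔE = hc/λ = 1240 / 80.1 = 15.48 eV.
With Z = 4, ΔE = 217.6 × (1/n_f² − 1/n_i²), so 1/n_f² − 1/n_i² = 0.07114.
With n_f = 3: 1/n_i² = 1/9 − 0.07114 = 0.03997, so n_i ≈ 5.00.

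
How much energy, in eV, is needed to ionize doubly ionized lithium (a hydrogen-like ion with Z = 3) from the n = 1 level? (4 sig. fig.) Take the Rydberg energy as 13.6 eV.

122.4 eV

E_n = −13.6 Z²/n² = −122.4/n² eV for Z = 3.
E_1 = −122.4/1 = −122.4 eV, so ionization (to E = 0) requires 122.4 eV.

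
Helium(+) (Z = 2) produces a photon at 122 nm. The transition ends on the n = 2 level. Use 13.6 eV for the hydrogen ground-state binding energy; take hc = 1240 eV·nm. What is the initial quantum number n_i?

The photon energy is ΔE = hc/λ = 1240 / 122 = 10.16 eV.
With Z = 2, ΔE = 54.40 × (1/n_f² − 1/n_i²), so 1/n_f² − 1/n_i² = 0.1868.
With n_f = 2: 1/n_i² = 1/4 − 0.1868 = 0.06316, so n_i ≈ 3.98.

n_i = 4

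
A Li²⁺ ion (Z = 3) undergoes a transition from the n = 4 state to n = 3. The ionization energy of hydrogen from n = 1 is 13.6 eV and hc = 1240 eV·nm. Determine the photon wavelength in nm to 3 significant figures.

208 nm

For Z = 3 the level energies scale as Z², so the effective Rydberg energy is 13.6 × 9 = 122.4 eV.
ΔE = 122.4 × (1/3² − 1/4²) = 122.4 × 0.04861 = 5.950 eV.
λ = hc/ΔE = 1240 / 5.950 = 208 nm.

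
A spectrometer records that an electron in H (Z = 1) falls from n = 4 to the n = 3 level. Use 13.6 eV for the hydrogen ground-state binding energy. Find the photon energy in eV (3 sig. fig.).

E_4 = −13.60/16 = −0.8500 eV and E_3 = −13.60/9 = −1.511 eV.
The photon energy is |E_4 − E_3| = 0.661 eV.

0.661 eV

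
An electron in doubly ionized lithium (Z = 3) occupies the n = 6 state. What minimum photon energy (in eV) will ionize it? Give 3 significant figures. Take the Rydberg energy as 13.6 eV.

3.40 eV

E_n = −13.6 Z²/n² = −122.4/n² eV for Z = 3.
E_6 = −122.4/36 = −3.40 eV, so ionization (to E = 0) requires 3.40 eV.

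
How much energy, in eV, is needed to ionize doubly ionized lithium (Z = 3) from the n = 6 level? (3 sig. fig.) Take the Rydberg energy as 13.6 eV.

3.40 eV

E_n = −13.6 Z²/n² = −122.4/n² eV for Z = 3.
E_6 = −122.4/36 = −3.40 eV, so ionization (to E = 0) requires 3.40 eV.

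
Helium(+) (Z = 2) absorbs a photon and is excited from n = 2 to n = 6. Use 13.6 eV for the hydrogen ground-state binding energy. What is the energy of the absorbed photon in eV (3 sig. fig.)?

The Bohr energies scale as Z², so for Z = 2: E_n = −54.40/n² eV.
E_6 = −54.40/36 = −1.511 eV and E_2 = −54.40/4 = −13.60 eV.
The photon energy is |E_6 − E_2| = 12.1 eV.

12.1 eV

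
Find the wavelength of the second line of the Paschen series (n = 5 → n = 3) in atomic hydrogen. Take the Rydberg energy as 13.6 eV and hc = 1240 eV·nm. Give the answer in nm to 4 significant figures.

The Paschen series terminates on n_f = 3; the second line has n_i = 3+2 = 5.
ΔE = 13.60 × (1/3² − 1/5²) = 0.9671 eV.
λ = 1240 / 0.9671 = 1282 nm.

1282 nm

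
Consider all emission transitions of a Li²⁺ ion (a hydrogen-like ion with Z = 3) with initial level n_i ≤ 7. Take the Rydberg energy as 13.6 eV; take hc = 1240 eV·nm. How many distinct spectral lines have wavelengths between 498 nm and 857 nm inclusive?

Enumerate all n_i → n_f pairs with 1 ≤ n_f < n_i ≤ 7 and compute λ = 1240 / [13.6·9·(1/n_f² − 1/n_i²)].
Lines falling in [498, 857] nm: 7→5 (517.1 nm), 6→5 (828.9 nm).

2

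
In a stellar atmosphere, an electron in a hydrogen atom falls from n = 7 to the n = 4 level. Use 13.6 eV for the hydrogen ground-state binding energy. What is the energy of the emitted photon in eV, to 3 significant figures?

E_7 = −13.60/49 = −0.2776 eV and E_4 = −13.60/16 = −0.8500 eV.
The photon energy is |E_7 − E_4| = 0.572 eV.

0.572 eV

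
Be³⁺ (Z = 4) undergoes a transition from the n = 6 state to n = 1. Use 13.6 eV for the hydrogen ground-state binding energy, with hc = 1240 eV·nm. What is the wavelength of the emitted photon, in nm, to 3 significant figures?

For Z = 4 the level energies scale as Z², so the effective Rydberg energy is 13.6 × 16 = 217.6 eV.
ΔE = 217.6 × (1/1² − 1/6²) = 217.6 × 0.9722 = 211.6 eV.
λ = hc/ΔE = 1240 / 211.6 = 5.86 nm.

5.86 nm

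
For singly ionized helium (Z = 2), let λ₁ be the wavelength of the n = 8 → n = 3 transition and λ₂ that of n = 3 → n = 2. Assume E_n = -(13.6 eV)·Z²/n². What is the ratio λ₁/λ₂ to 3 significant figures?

λ ∝ 1/ΔE ∝ 1/(1/n_f² − 1/n_i²), and the Z² and hc factors cancel in the ratio.
λ₁/λ₂ = (1/2² − 1/3²)/(1/3² − 1/8²) = 0.1389/0.09549 = 1.45.

1.45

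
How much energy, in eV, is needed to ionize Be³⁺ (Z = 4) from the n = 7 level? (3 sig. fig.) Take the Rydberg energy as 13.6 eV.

E_n = −13.6 Z²/n² = −217.6/n² eV for Z = 4.
E_7 = −217.6/49 = −4.44 eV, so ionization (to E = 0) requires 4.44 eV.

4.44 eV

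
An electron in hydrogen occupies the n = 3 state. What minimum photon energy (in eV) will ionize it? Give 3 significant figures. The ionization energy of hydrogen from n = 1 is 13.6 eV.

E_3 = −13.60/9 = −1.51 eV, so ionization (to E = 0) requires 1.51 eV.

1.51 eV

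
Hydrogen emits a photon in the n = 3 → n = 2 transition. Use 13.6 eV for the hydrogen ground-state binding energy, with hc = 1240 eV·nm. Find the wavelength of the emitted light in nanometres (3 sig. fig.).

656 nm

ΔE = 13.60 × (1/2² − 1/3²) = 13.60 × 0.1389 = 1.889 eV.
λ = hc/ΔE = 1240 / 1.889 = 656 nm.
This line belongs to the Balmer series.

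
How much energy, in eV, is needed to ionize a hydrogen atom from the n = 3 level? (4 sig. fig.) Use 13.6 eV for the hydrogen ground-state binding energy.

1.511 eV

E_3 = −13.60/9 = −1.511 eV, so ionization (to E = 0) requires 1.511 eV.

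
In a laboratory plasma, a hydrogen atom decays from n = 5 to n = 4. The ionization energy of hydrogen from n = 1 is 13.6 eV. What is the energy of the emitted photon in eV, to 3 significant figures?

E_5 = −13.60/25 = −0.5440 eV and E_4 = −13.60/16 = −0.8500 eV.
The photon energy is |E_5 − E_4| = 0.306 eV.

0.306 eV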